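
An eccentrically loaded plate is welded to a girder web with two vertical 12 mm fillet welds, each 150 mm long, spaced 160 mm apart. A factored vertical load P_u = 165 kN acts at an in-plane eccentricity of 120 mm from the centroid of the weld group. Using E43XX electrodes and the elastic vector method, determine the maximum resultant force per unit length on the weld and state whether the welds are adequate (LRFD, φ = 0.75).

E43XX → F_EXX = 430 MPa.
Total weld length L_w = 300 mm. Treat welds as unit-width lines.
Polar moment about centroid: J = 2[d³/12 + d(b/2)²] = 2[150³/12 + 150×80²] = 2482000 mm³.
Direct shear f_v = P/L_w = 165×10³ / 300 = 550 N/mm (vertical).
Torsion M = P·e = 165×10³ × 120 = 19800000 N·mm.
Critical point at (x, y) = (80, 75) from centroid. f_tx = M·y/J = 598.2 N/mm; f_ty = M·x/J = 638.1 N/mm.
Resultant f_max = √[f_tx² + (f_v + f_ty)²] = √[598.2² + (550 + 638.1)²] = 1330 N/mm.
Capacity per unit length: φr_n = 0.75 × 0.6 × 430 × (0.707 × 12) = 1642 N/mm.
1330 ≤ 1642 → adequate.

f_max ≈ 1330 N/mm; adequate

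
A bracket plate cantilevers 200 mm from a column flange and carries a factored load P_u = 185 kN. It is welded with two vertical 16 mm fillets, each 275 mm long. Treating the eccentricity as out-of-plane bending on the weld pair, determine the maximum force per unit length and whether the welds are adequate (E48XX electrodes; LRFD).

E48XX → F_EXX = 480 MPa.
L_w = 2 × 275 = 550 mm; section modulus (unit throat) S = 2 × L²/6 = 25210 mm².
Direct shear f_v = P/L_w = 185×10³/550 = 336.4 N/mm.
Moment M = P × e = 185×10³ × 200 = 37000000 N·mm; bending f_b = M/S = 1468 N/mm.
f_max = √(f_v² + f_b²) = √(336.4² + 1468²) = 1506 N/mm.
φr_n = 0.75 × 0.6 × 480 × (0.707 × 16) = 2443 N/mm → adequate.

f_max ≈ 1510 N/mm; adequate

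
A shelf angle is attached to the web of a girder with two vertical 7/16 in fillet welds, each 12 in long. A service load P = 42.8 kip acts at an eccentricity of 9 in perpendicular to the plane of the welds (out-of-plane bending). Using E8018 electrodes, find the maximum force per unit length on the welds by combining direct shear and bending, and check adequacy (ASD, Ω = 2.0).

E80XX → F_EXX = 80 ksi.
L_w = 2 × 12 = 24 in; section modulus (unit throat) S = 2 × L²/6 = 48 in².
Direct shear f_v = P/L_w = 42.8/24 = 1.783 kip/in.
Moment M = P × e = 42.8 × 9 = 385.2 kip·in; bending f_b = M/S = 8.025 kip/in.
f_max = √(f_v² + f_b²) = √(1.783² + 8.025²) = 8.221 kip/in.
r_n/Ω = (1/2.0) × 0.6 × 80 × (0.707 × 0.4375) = 7.423 kip/in → NOT adequate.

f_max ≈ 8.22 kip/in; NOT adequate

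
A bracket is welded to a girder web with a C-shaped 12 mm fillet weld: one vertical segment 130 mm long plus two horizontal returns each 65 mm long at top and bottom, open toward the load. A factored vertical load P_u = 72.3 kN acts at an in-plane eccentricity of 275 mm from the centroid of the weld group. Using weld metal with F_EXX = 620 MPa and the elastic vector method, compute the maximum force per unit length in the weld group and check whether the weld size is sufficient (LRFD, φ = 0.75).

f_max ≈ 2090 N/mm; adequate

Total weld length L_w = 260 mm. Treat welds as unit-width lines.
Centroid: x̄ = 2×65×32.5 / 260 = 16.25 mm from the vertical weld.
Polar moment about centroid: J = I_x + I_y = [130³/12 + 2×65×65²] + [130×16.25² + 2(65³/12 + 65×16.25²)] = 846800 mm³.
Direct shear f_v = P/L_w = 72.3×10³ / 260 = 278.1 N/mm (vertical).
Torsion M = P·e = 72.3×10³ × 275 = 19882000 N·mm.
Critical point at (x, y) = (48.75, 65) from centroid. f_tx = M·y/J = 1526 N/mm; f_ty = M·x/J = 1145 N/mm.
Resultant f_max = √[f_tx² + (f_v + f_ty)²] = √[1526² + (278.1 + 1145)²] = 2087 N/mm.
Capacity per unit length: φr_n = 0.75 × 0.6 × 620 × (0.707 × 12) = 2367 N/mm.
2087 ≤ 2367 → adequate.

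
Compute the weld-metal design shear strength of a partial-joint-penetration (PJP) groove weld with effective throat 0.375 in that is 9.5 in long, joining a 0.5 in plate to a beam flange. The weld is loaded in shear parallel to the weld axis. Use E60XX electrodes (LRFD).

φR_n ≈ 96.2 kip

E60XX → F_EXX = 60 ksi.
Effective throat (given) t_e = 0.375 in.
A_we = 0.375 × 9.5 = 3.562 in².
F_nw = 0.6 F_EXX = 36 ksi.
φR_n = 0.75 × 36 × 3.562 = 96.19 kip.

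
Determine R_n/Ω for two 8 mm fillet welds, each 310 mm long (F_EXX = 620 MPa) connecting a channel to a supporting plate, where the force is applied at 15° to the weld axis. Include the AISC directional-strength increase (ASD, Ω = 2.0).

R_n/Ω ≈ 695 kN

t_e = 0.707 × 8 = 5.656 mm; A_we = 5.656 × 620 = 3507 mm².
Directional factor: 1.0 + 0.5 sin^1.5(15°) = 1.066.
F_nw = 0.6 × 620 × 1.066 = 396.5 MPa.
R_n/Ω = (396.5 × 3507) / 2.0 × 10⁻³ = 695.2 kN.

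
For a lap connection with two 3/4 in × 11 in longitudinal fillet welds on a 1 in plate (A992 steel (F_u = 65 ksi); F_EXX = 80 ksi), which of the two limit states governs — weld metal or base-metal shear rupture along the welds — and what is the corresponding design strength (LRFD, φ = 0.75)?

t_e = 0.707 × 0.75 = 0.5302 in; L = 22 in.
Weld metal: φR_n = 0.75 × 0.6 × 80 × 0.5302 × 22 = 420 kips.
Base metal (shear rupture): φR_n = 0.75 × 0.6 × 65 × 1 × 22 = 643.5 kips.
Governing: weld metal.

φR_n ≈ 420 kips (weld metal governs)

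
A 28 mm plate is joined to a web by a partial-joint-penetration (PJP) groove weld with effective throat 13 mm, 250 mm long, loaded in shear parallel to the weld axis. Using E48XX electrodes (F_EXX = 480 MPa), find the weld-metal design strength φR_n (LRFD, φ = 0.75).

Effective throat (given) t_e = 13 mm.
A_we = 13 × 250 = 3250 mm².
F_nw = 0.6 F_EXX = 288 MPa.
φR_n = 0.75 × 288 × 3250 × 10⁻³ = 702 kN.

φR_n ≈ 702 kN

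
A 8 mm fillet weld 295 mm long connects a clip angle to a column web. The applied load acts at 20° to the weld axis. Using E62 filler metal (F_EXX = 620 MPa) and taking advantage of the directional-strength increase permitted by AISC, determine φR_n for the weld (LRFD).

t_e = 0.707 × 8 = 5.656 mm; A_we = 5.656 × 295 = 1669 mm².
Directional factor: 1.0 + 0.5 sin^1.5(20°) = 1.1.
F_nw = 0.6 × 620 × 1.1 = 409.2 MPa.
φR_n = 0.75 × 409.2 × 1669 × 10⁻³ = 512.1 kN.

φR_n ≈ 512 kN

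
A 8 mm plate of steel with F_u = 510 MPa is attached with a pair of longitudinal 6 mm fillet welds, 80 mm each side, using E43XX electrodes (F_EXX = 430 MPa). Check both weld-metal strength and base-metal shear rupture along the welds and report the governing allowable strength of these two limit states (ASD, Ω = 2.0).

t_e = 0.707 × 6 = 4.242 mm; L = 160 mm.
Weld metal: R_n/Ω = (1/2.0) × 0.6 × 430 × 4.242 × 160 × 10⁻³ = 87.55 kN.
Base metal (shear rupture): R_n/Ω = (1/2.0) × 0.6 × 510 × 8 × 160 × 10⁻³ = 195.8 kN.
Governing: weld metal.

R_n/Ω ≈ 87.6 kN (weld metal governs)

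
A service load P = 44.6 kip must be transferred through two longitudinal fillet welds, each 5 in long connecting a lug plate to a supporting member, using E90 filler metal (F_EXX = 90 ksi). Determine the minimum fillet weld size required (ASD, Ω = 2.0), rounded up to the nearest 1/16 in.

w = 1/4 in

Total weld length L = 10 in.
Required throat t_e = P × Ω / (0.6 F_EXX × L) = 44.6 × 2.0 / (0.6 × 90 × 10) = 0.1652 in.
Required leg w = t_e / 0.707 = 0.2336 in → use 1/4 in.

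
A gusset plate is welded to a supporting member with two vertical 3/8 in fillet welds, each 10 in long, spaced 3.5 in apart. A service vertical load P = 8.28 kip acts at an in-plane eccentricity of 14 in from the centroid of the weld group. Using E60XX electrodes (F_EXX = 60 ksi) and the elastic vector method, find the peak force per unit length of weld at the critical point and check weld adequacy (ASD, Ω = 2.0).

f_max ≈ 2.86 kip/in; adequate

Total weld length L_w = 20 in. Treat welds as unit-width lines.
Polar moment about centroid: J = 2[d³/12 + d(b/2)²] = 2[10³/12 + 10×1.75²] = 227.9 in³.
Direct shear f_v = P/L_w = 8.28 / 20 = 0.414 kip/in (vertical).
Torsion M = P·e = 8.28 × 14 = 115.92 kip·in.
Critical point at (x, y) = (1.75, 5) from centroid. f_tx = M·y/J = 2.543 kip/in; f_ty = M·x/J = 0.8901 kip/in.
Resultant f_max = √[f_tx² + (f_v + f_ty)²] = √[2.543² + (0.414 + 0.8901)²] = 2.858 kip/in.
Capacity per unit length: r_n/Ω = (1/2.0) × 0.6 × 60 × (0.707 × 0.375) = 4.772 kip/in.
2.858 ≤ 4.772 → adequate.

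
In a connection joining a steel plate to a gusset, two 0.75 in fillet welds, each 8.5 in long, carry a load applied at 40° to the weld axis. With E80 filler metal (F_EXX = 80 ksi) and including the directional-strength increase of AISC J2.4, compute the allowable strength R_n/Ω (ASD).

R_n/Ω ≈ 272 kip

t_e = 0.707 × 0.75 = 0.5302 in; A_we = 0.5302 × 17 = 9.014 in².
Directional factor: 1.0 + 0.5 sin^1.5(40°) = 1.258.
F_nw = 0.6 × 80 × 1.258 = 60.37 ksi.
R_n/Ω = (60.37 × 9.014) / 2.0 = 272.1 kip.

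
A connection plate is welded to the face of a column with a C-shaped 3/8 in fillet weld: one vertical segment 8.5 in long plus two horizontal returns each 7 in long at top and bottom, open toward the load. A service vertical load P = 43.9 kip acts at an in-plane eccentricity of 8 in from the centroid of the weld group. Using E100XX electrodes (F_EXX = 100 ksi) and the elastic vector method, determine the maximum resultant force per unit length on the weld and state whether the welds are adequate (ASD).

f_max ≈ 6.88 kip/in; adequate

Total weld length L_w = 22.5 in. Treat welds as unit-width lines.
Centroid: x̄ = 2×7×3.5 / 22.5 = 2.178 in from the vertical weld.
Polar moment about centroid: J = I_x + I_y = [8.5³/12 + 2×7×4.25²] + [8.5×2.178² + 2(7³/12 + 7×1.322²)] = 426 in³.
Direct shear f_v = P/L_w = 43.9 / 22.5 = 1.951 kip/in (vertical).
Torsion M = P·e = 43.9 × 8 = 351.2 kip·in.
Critical point at (x, y) = (4.822, 4.25) from centroid. f_tx = M·y/J = 3.504 kip/in; f_ty = M·x/J = 3.975 kip/in.
Resultant f_max = √[f_tx² + (f_v + f_ty)²] = √[3.504² + (1.951 + 3.975)²] = 6.885 kip/in.
Capacity per unit length: r_n/Ω = (1/2.0) × 0.6 × 100 × (0.707 × 0.375) = 7.954 kip/in.
6.885 ≤ 7.954 → adequate.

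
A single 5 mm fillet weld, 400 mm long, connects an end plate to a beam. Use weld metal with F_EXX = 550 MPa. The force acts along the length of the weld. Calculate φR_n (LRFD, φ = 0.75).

Effective throat t_e = 0.707 × 5 = 3.535 mm.
Total length L = 400 mm; A_we = 3.535 × 400 = 1414 mm².
F_nw = 0.6 F_EXX = 0.6 × 550 = 330 MPa.
φR_n = 0.75 × 330 × 1414 × 10⁻³ = 350 kN.

φR_n ≈ 350 kN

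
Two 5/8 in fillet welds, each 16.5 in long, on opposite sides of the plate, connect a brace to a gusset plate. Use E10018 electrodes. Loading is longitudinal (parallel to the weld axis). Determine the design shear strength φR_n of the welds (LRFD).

φR_n ≈ 656 kip

E100XX → F_EXX = 100 ksi.
Effective throat t_e = 0.707 × 0.625 = 0.4419 in.
Total length L = 33 in; A_we = 0.4419 × 33 = 14.58 in².
F_nw = 0.6 F_EXX = 0.6 × 100 = 60 ksi.
φR_n = 0.75 × 60 × 14.58 = 656.2 kip.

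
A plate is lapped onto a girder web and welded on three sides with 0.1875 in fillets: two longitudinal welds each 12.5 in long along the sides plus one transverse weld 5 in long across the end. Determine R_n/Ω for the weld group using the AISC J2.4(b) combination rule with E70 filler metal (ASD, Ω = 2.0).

E70XX → F_EXX = 70 ksi.
t_e = 0.707 × 0.1875 = 0.1326 in.
R_nwl = 0.6 × 70 × 0.1326 × 25 = 139.2 kips (longitudinal, 2 welds).
R_nwt = 0.6 × 70 × 0.1326 × 5 = 27.84 kips (transverse, base value).
(i) R_nwl + R_nwt = 167 kips; (ii) 0.85 R_nwl + 1.5 R_nwt = 160.1 kips.
R_n = max = 167 kips [governs: (i)]; R_n/Ω = 83.51 kips.

R_n/Ω ≈ 83.5 kips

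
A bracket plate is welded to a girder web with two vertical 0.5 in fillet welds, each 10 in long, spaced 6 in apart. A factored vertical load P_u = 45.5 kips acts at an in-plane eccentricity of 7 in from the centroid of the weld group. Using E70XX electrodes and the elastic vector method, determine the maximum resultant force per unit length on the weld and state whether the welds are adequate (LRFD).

f_max ≈ 6.81 kip/in; adequate

E70XX → F_EXX = 70 ksi.
Total weld length L_w = 20 in. Treat welds as unit-width lines.
Polar moment about centroid: J = 2[d³/12 + d(b/2)²] = 2[10³/12 + 10×3²] = 346.7 in³.
Direct shear f_v = P/L_w = 45.5 / 20 = 2.275 kip/in (vertical).
Torsion M = P·e = 45.5 × 7 = 318.5 kip·in.
Critical point at (x, y) = (3, 5) from centroid. f_tx = M·y/J = 4.594 kip/in; f_ty = M·x/J = 2.756 kip/in.
Resultant f_max = √[f_tx² + (f_v + f_ty)²] = √[4.594² + (2.275 + 2.756)²] = 6.813 kip/in.
Capacity per unit length: φr_n = 0.75 × 0.6 × 70 × (0.707 × 0.5) = 11.14 kip/in.
6.813 ≤ 11.14 → adequate.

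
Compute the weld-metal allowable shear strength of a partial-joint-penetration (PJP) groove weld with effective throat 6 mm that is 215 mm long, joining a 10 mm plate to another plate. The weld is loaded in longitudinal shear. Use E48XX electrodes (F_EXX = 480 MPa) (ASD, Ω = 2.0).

R_n/Ω ≈ 186 kN

Effective throat (given) t_e = 6 mm.
A_we = 6 × 215 = 1290 mm².
F_nw = 0.6 F_EXX = 288 MPa.
R_n/Ω = (288 × 1290) / 2.0 × 10⁻³ = 185.8 kN.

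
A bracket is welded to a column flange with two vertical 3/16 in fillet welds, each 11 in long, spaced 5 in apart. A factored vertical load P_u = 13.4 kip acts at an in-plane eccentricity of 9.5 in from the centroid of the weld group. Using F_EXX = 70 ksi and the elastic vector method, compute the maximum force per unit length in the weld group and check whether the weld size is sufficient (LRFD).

f_max ≈ 2.46 kip/in; adequate

Total weld length L_w = 22 in. Treat welds as unit-width lines.
Polar moment about centroid: J = 2[d³/12 + d(b/2)²] = 2[11³/12 + 11×2.5²] = 359.3 in³.
Direct shear f_v = P/L_w = 13.4 / 22 = 0.6091 kip/in (vertical).
Torsion M = P·e = 13.4 × 9.5 = 127.3 kip·in.
Critical point at (x, y) = (2.5, 5.5) from centroid. f_tx = M·y/J = 1.948 kip/in; f_ty = M·x/J = 0.8857 kip/in.
Resultant f_max = √[f_tx² + (f_v + f_ty)²] = √[1.948² + (0.6091 + 0.8857)²] = 2.456 kip/in.
Capacity per unit length: φr_n = 0.75 × 0.6 × 70 × (0.707 × 0.1875) = 4.176 kip/in.
2.456 ≤ 4.176 → adequate.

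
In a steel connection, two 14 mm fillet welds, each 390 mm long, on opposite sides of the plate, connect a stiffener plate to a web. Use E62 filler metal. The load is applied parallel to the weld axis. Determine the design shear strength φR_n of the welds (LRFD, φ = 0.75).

φR_n ≈ 2150 kN

E62XX → F_EXX = 620 MPa.
Effective throat t_e = 0.707 × 14 = 9.898 mm.
Total length L = 780 mm; A_we = 9.898 × 780 = 7720 mm².
F_nw = 0.6 F_EXX = 0.6 × 620 = 372 MPa.
φR_n = 0.75 × 372 × 7720 × 10⁻³ = 2154 kN.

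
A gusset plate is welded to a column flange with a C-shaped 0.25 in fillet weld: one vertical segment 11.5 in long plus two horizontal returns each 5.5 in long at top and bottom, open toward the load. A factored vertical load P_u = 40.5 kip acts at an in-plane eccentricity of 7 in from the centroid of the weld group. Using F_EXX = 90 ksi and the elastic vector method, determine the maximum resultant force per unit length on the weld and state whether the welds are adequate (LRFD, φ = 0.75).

f_max ≈ 4.87 kip/in; adequate

Total weld length L_w = 22.5 in. Treat welds as unit-width lines.
Centroid: x̄ = 2×5.5×2.75 / 22.5 = 1.344 in from the vertical weld.
Polar moment about centroid: J = I_x + I_y = [11.5³/12 + 2×5.5×5.75²] + [11.5×1.344² + 2(5.5³/12 + 5.5×1.406²)] = 560.7 in³.
Direct shear f_v = P/L_w = 40.5 / 22.5 = 1.8 kip/in (vertical).
Torsion M = P·e = 40.5 × 7 = 283.5 kip·in.
Critical point at (x, y) = (4.156, 5.75) from centroid. f_tx = M·y/J = 2.907 kip/in; f_ty = M·x/J = 2.101 kip/in.
Resultant f_max = √[f_tx² + (f_v + f_ty)²] = √[2.907² + (1.8 + 2.101)²] = 4.865 kip/in.
Capacity per unit length: φr_n = 0.75 × 0.6 × 90 × (0.707 × 0.25) = 7.158 kip/in.
4.865 ≤ 7.158 → adequate.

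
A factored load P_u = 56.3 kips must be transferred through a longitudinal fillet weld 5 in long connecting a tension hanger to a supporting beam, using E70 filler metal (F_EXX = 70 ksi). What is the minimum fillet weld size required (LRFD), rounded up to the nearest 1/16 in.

w = 9/16 in

Total weld length L = 5 in.
Required throat t_e = P_u / (φ × 0.6 F_EXX × L) = 56.3 / (0.75 × 0.6 × 70 × 5) = 0.3575 in.
Required leg w = t_e / 0.707 = 0.5056 in → use 9/16 in.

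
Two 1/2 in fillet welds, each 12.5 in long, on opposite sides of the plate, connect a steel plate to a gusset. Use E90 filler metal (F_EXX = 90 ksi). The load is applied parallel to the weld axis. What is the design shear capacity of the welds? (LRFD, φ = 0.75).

φR_n ≈ 358 kip

Effective throat t_e = 0.707 × 0.5 = 0.3535 in.
Total length L = 25 in; A_we = 0.3535 × 25 = 8.838 in².
F_nw = 0.6 F_EXX = 0.6 × 90 = 54 ksi.
φR_n = 0.75 × 54 × 8.838 = 357.9 kip.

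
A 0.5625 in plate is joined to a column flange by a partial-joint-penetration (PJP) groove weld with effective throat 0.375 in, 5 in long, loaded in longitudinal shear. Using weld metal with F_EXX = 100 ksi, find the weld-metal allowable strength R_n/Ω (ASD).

Effective throat (given) t_e = 0.375 in.
A_we = 0.375 × 5 = 1.875 in².
F_nw = 0.6 F_EXX = 60 ksi.
R_n/Ω = (60 × 1.875) / 2.0 = 56.25 kip.

R_n/Ω ≈ 56.2 kip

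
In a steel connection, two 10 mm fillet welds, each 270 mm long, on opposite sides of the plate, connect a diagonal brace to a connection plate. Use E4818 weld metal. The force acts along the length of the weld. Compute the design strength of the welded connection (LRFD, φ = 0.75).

E48XX → F_EXX = 480 MPa.
Effective throat t_e = 0.707 × 10 = 7.07 mm.
Total length L = 540 mm; A_we = 7.07 × 540 = 3818 mm².
F_nw = 0.6 F_EXX = 0.6 × 480 = 288 MPa.
φR_n = 0.75 × 288 × 3818 × 10⁻³ = 824.6 kN.

φR_n ≈ 825 kN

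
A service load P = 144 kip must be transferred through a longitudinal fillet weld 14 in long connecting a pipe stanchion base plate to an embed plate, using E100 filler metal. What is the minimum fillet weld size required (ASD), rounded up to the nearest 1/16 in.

E100XX → F_EXX = 100 ksi.
Total weld length L = 14 in.
Required throat t_e = P × Ω / (0.6 F_EXX × L) = 144 × 2.0 / (0.6 × 100 × 14) = 0.3429 in.
Required leg w = t_e / 0.707 = 0.4849 in → use 1/2 in.

w = 1/2 in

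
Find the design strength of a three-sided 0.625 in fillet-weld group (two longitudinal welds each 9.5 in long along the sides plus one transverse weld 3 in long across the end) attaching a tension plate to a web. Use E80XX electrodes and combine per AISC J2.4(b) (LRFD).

E80XX → F_EXX = 80 ksi.
t_e = 0.707 × 0.625 = 0.4419 in.
R_nwl = 0.6 × 80 × 0.4419 × 19 = 403 kip (longitudinal, 2 welds).
R_nwt = 0.6 × 80 × 0.4419 × 3 = 63.63 kip (transverse, base value).
(i) R_nwl + R_nwt = 466.6 kip; (ii) 0.85 R_nwl + 1.5 R_nwt = 438 kip.
R_n = max = 466.6 kip [governs: (i)]; φR_n = 350 kip.

φR_n ≈ 350 kip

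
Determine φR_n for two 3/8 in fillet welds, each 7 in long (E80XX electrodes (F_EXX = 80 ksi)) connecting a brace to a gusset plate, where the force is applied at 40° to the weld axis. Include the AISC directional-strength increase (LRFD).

φR_n ≈ 168 kips

t_e = 0.707 × 0.375 = 0.2651 in; A_we = 0.2651 × 14 = 3.712 in².
Directional factor: 1.0 + 0.5 sin^1.5(40°) = 1.258.
F_nw = 0.6 × 80 × 1.258 = 60.37 ksi.
φR_n = 0.75 × 60.37 × 3.712 = 168.1 kips.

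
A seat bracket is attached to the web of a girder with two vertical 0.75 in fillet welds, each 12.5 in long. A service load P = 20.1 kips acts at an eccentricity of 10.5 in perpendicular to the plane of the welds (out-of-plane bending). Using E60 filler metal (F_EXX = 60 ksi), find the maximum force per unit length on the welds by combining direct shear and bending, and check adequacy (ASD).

f_max ≈ 4.13 kip/in; adequate

L_w = 2 × 12.5 = 25 in; section modulus (unit throat) S = 2 × L²/6 = 52.08 in².
Direct shear f_v = P/L_w = 20.1/25 = 0.804 kip/in.
Moment M = P × e = 20.1 × 10.5 = 211.05 kip·in; bending f_b = M/S = 4.052 kip/in.
f_max = √(f_v² + f_b²) = √(0.804² + 4.052²) = 4.131 kip/in.
r_n/Ω = (1/2.0) × 0.6 × 60 × (0.707 × 0.75) = 9.544 kip/in → adequate.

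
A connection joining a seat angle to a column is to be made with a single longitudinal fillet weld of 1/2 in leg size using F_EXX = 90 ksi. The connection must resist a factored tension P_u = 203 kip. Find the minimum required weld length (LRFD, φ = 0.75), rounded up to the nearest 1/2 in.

Throat t_e = 0.707 × 0.5 = 0.3535 in.
φr_n = 0.75 × 0.6 × 90 × 0.3535 = 14.32 kip/in.
L_req = P_u / φr_n = 203 / 14.32 = 14.18 in total.
Round up → use L = 14.5 in.

L = 14.5 in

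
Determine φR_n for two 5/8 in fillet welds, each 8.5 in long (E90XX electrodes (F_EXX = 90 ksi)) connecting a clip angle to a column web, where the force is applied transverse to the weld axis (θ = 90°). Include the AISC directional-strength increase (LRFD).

t_e = 0.707 × 0.625 = 0.4419 in; A_we = 0.4419 × 17 = 7.512 in².
Directional factor: 1.0 + 0.5 sin^1.5(90°) = 1.5.
F_nw = 0.6 × 90 × 1.5 = 81 ksi.
φR_n = 0.75 × 81 × 7.512 = 456.3 kips.

φR_n ≈ 456 kips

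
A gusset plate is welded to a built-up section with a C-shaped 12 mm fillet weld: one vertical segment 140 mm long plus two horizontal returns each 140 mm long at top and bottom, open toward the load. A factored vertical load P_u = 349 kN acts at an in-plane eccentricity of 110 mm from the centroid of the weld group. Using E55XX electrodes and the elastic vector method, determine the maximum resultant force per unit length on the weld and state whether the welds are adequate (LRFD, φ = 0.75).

E55XX → F_EXX = 550 MPa.
Total weld length L_w = 420 mm. Treat welds as unit-width lines.
Centroid: x̄ = 2×140×70 / 420 = 46.67 mm from the vertical weld.
Polar moment about centroid: J = I_x + I_y = [140³/12 + 2×140×70²] + [140×46.67² + 2(140³/12 + 140×23.33²)] = 2515000 mm³.
Direct shear f_v = P/L_w = 349×10³ / 420 = 831 N/mm (vertical).
Torsion M = P·e = 349×10³ × 110 = 38390000 N·mm.
Critical point at (x, y) = (93.33, 70) from centroid. f_tx = M·y/J = 1068 N/mm; f_ty = M·x/J = 1424 N/mm.
Resultant f_max = √[f_tx² + (f_v + f_ty)²] = √[1068² + (831 + 1424)²] = 2496 N/mm.
Capacity per unit length: φr_n = 0.75 × 0.6 × 550 × (0.707 × 12) = 2100 N/mm.
2496 > 2100 → NOT adequate.

f_max ≈ 2500 N/mm; NOT adequate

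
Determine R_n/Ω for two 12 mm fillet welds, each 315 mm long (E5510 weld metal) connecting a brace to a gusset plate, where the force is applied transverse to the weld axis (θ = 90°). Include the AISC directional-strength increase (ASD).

R_n/Ω ≈ 1320 kN

E55XX → F_EXX = 550 MPa.
t_e = 0.707 × 12 = 8.484 mm; A_we = 8.484 × 630 = 5345 mm².
Directional factor: 1.0 + 0.5 sin^1.5(90°) = 1.5.
F_nw = 0.6 × 550 × 1.5 = 495 MPa.
R_n/Ω = (495 × 5345) / 2.0 × 10⁻³ = 1323 kN.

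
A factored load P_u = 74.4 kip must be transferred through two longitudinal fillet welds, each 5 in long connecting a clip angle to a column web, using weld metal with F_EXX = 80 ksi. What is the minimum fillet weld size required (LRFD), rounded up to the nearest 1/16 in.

Total weld length L = 10 in.
Required throat t_e = P_u / (φ × 0.6 F_EXX × L) = 74.4 / (0.75 × 0.6 × 80 × 10) = 0.2067 in.
Required leg w = t_e / 0.707 = 0.2923 in → use 5/16 in.

w = 5/16 in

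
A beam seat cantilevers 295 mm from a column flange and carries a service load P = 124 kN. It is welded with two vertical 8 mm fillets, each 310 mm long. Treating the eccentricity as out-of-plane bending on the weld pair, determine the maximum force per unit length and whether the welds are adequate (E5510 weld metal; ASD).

f_max ≈ 1160 N/mm; NOT adequate

E55XX → F_EXX = 550 MPa.
L_w = 2 × 310 = 620 mm; section modulus (unit throat) S = 2 × L²/6 = 32030 mm².
Direct shear f_v = P/L_w = 124×10³/620 = 200 N/mm.
Moment M = P × e = 124×10³ × 295 = 36580000 N·mm; bending f_b = M/S = 1142 N/mm.
f_max = √(f_v² + f_b²) = √(200² + 1142²) = 1159 N/mm.
r_n/Ω = (1/2.0) × 0.6 × 550 × (0.707 × 8) = 933.2 N/mm → NOT adequate.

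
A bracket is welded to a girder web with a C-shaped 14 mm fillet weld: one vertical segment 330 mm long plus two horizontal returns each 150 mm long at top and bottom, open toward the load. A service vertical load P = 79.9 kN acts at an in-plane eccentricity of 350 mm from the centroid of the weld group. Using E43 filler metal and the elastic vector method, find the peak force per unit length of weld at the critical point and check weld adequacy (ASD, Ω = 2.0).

f_max ≈ 528 N/mm; adequate

E43XX → F_EXX = 430 MPa.
Total weld length L_w = 630 mm. Treat welds as unit-width lines.
Centroid: x̄ = 2×150×75 / 630 = 35.71 mm from the vertical weld.
Polar moment about centroid: J = I_x + I_y = [330³/12 + 2×150×165²] + [330×35.71² + 2(150³/12 + 150×39.29²)] = 12610000 mm³.
Direct shear f_v = P/L_w = 79.9×10³ / 630 = 126.8 N/mm (vertical).
Torsion M = P·e = 79.9×10³ × 350 = 27965000 N·mm.
Critical point at (x, y) = (114.3, 165) from centroid. f_tx = M·y/J = 366 N/mm; f_ty = M·x/J = 253.5 N/mm.
Resultant f_max = √[f_tx² + (f_v + f_ty)²] = √[366² + (126.8 + 253.5)²] = 527.8 N/mm.
Capacity per unit length: r_n/Ω = (1/2.0) × 0.6 × 430 × (0.707 × 14) = 1277 N/mm.
527.8 ≤ 1277 → adequate.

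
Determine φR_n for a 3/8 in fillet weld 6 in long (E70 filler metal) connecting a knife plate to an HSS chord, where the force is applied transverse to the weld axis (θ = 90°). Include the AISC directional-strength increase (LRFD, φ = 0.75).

E70XX → F_EXX = 70 ksi.
t_e = 0.707 × 0.375 = 0.2651 in; A_we = 0.2651 × 6 = 1.591 in².
Directional factor: 1.0 + 0.5 sin^1.5(90°) = 1.5.
F_nw = 0.6 × 70 × 1.5 = 63 ksi.
φR_n = 0.75 × 63 × 1.591 = 75.16 kips.

φR_n ≈ 75.2 kips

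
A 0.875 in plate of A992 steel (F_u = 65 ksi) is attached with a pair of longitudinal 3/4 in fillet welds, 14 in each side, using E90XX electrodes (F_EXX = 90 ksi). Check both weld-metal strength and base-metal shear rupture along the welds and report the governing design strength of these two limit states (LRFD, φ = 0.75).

φR_n ≈ 601 kip (weld metal governs)

t_e = 0.707 × 0.75 = 0.5302 in; L = 28 in.
Weld metal: φR_n = 0.75 × 0.6 × 90 × 0.5302 × 28 = 601.3 kip.
Base metal (shear rupture): φR_n = 0.75 × 0.6 × 65 × 0.875 × 28 = 716.6 kip.
Governing: weld metal.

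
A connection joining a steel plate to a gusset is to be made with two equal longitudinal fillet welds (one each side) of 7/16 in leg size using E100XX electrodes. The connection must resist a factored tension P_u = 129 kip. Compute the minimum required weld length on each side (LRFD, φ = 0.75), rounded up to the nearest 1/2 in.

E100XX → F_EXX = 100 ksi.
Throat t_e = 0.707 × 0.4375 = 0.3093 in.
φr_n = 0.75 × 0.6 × 100 × 0.3093 = 13.92 kip/in.
L_req = P_u / φr_n = 129 / 13.92 = 9.268 in total.
Per side: 9.268 / 2 = 4.634 in.
Round up → use L = 5 in on each side.

L = 5 in on each side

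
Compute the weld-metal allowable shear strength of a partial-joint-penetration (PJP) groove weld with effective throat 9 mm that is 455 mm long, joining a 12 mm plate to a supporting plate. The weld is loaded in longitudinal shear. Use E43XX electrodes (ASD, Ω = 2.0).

R_n/Ω ≈ 528 kN

E43XX → F_EXX = 430 MPa.
Effective throat (given) t_e = 9 mm.
A_we = 9 × 455 = 4095 mm².
F_nw = 0.6 F_EXX = 258 MPa.
R_n/Ω = (258 × 4095) / 2.0 × 10⁻³ = 528.3 kN.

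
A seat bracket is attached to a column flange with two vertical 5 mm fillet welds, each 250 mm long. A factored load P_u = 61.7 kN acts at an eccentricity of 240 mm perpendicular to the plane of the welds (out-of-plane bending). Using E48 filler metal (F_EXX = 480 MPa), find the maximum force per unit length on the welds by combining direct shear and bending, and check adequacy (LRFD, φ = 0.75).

f_max ≈ 721 N/mm; adequate

L_w = 2 × 250 = 500 mm; section modulus (unit throat) S = 2 × L²/6 = 20830 mm².
Direct shear f_v = P/L_w = 61.7×10³/500 = 123.4 N/mm.
Moment M = P × e = 61.7×10³ × 240 = 14808000 N·mm; bending f_b = M/S = 710.8 N/mm.
f_max = √(f_v² + f_b²) = √(123.4² + 710.8²) = 721.4 N/mm.
φr_n = 0.75 × 0.6 × 480 × (0.707 × 5) = 763.6 N/mm → adequate.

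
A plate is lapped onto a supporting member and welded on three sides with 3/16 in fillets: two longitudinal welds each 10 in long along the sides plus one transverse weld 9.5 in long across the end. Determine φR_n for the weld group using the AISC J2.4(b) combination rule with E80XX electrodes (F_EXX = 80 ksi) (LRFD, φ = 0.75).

t_e = 0.707 × 0.1875 = 0.1326 in.
R_nwl = 0.6 × 80 × 0.1326 × 20 = 127.3 kip (longitudinal, 2 welds).
R_nwt = 0.6 × 80 × 0.1326 × 9.5 = 60.45 kip (transverse, base value).
(i) R_nwl + R_nwt = 187.7 kip; (ii) 0.85 R_nwl + 1.5 R_nwt = 198.8 kip.
R_n = max = 198.8 kip [governs: (ii)]; φR_n = 149.1 kip.

φR_n ≈ 149 kip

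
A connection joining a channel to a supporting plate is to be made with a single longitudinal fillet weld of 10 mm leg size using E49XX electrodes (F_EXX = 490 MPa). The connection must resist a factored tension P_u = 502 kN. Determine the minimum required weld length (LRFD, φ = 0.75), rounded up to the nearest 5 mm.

Throat t_e = 0.707 × 10 = 7.07 mm.
φr_n = 0.75 × 0.6 × 490 × 7.07 × 10⁻³ = 1.559 kN/mm.
L_req = P_u / φr_n = 502 / 1.559 = 322 mm total.
Round up → use L = 325 mm.

L = 325 mm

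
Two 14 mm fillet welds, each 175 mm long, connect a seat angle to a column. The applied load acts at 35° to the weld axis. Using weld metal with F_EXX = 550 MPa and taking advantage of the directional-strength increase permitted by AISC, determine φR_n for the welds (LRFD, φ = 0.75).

t_e = 0.707 × 14 = 9.898 mm; A_we = 9.898 × 350 = 3464 mm².
Directional factor: 1.0 + 0.5 sin^1.5(35°) = 1.217.
F_nw = 0.6 × 550 × 1.217 = 401.7 MPa.
φR_n = 0.75 × 401.7 × 3464 × 10⁻³ = 1044 kN.

φR_n ≈ 1040 kN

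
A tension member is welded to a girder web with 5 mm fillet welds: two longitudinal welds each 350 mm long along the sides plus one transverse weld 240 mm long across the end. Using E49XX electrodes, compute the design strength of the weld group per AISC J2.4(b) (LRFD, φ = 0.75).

E49XX → F_EXX = 490 MPa.
t_e = 0.707 × 5 = 3.535 mm.
R_nwl = 0.6 × 490 × 3.535 × 700 × 10⁻³ = 727.5 kN (longitudinal, 2 welds).
R_nwt = 0.6 × 490 × 3.535 × 240 × 10⁻³ = 249.4 kN (transverse, base value).
(i) R_nwl + R_nwt = 976.9 kN; (ii) 0.85 R_nwl + 1.5 R_nwt = 992.5 kN.
R_n = max = 992.5 kN [governs: (ii)]; φR_n = 744.4 kN.

φR_n ≈ 744 kN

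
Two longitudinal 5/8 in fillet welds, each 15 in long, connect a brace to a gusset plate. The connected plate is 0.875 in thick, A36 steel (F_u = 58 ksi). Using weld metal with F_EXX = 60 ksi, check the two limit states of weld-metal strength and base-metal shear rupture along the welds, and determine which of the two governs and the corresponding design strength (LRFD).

t_e = 0.707 × 0.625 = 0.4419 in; L = 30 in.
Weld metal: φR_n = 0.75 × 0.6 × 60 × 0.4419 × 30 = 357.9 kip.
Base metal (shear rupture): φR_n = 0.75 × 0.6 × 58 × 0.875 × 30 = 685.1 kip.
Governing: weld metal.

φR_n ≈ 358 kip (weld metal governs)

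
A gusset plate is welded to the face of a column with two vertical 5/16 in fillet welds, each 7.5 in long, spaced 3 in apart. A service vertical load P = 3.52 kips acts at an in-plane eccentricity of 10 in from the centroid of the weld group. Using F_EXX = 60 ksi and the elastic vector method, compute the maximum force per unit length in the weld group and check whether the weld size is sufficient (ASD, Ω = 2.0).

f_max ≈ 1.47 kip/in; adequate

Total weld length L_w = 15 in. Treat welds as unit-width lines.
Polar moment about centroid: J = 2[d³/12 + d(b/2)²] = 2[7.5³/12 + 7.5×1.5²] = 104.1 in³.
Direct shear f_v = P/L_w = 3.52 / 15 = 0.2347 kip/in (vertical).
Torsion M = P·e = 3.52 × 10 = 35.2 kip·in.
Critical point at (x, y) = (1.5, 3.75) from centroid. f_tx = M·y/J = 1.268 kip/in; f_ty = M·x/J = 0.5074 kip/in.
Resultant f_max = √[f_tx² + (f_v + f_ty)²] = √[1.268² + (0.2347 + 0.5074)²] = 1.47 kip/in.
Capacity per unit length: r_n/Ω = (1/2.0) × 0.6 × 60 × (0.707 × 0.3125) = 3.977 kip/in.
1.47 ≤ 3.977 → adequate.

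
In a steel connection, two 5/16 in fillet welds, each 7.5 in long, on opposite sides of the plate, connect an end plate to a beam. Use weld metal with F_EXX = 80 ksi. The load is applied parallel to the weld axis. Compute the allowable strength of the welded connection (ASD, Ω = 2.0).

Effective throat t_e = 0.707 × 0.3125 = 0.2209 in.
Total length L = 15 in; A_we = 0.2209 × 15 = 3.314 in².
F_nw = 0.6 F_EXX = 0.6 × 80 = 48 ksi.
R_n = 48 × 3.314 = 159.1 kips; R_n/Ω = 159.1/2.0 = 79.54 kips.

R_n/Ω ≈ 79.5 kips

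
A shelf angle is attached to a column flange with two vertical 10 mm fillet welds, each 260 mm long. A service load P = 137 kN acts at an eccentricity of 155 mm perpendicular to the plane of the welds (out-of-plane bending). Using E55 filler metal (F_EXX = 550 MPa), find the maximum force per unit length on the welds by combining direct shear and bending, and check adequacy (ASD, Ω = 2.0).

L_w = 2 × 260 = 520 mm; section modulus (unit throat) S = 2 × L²/6 = 22530 mm².
Direct shear f_v = P/L_w = 137×10³/520 = 263.5 N/mm.
Moment M = P × e = 137×10³ × 155 = 21235000 N·mm; bending f_b = M/S = 942.4 N/mm.
f_max = √(f_v² + f_b²) = √(263.5² + 942.4²) = 978.5 N/mm.
r_n/Ω = (1/2.0) × 0.6 × 550 × (0.707 × 10) = 1167 N/mm → adequate.

f_max ≈ 979 N/mm; adequate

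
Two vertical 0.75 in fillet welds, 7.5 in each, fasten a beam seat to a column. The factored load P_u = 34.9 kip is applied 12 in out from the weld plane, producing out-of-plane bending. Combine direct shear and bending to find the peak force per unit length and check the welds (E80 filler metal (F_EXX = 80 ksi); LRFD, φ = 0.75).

L_w = 2 × 7.5 = 15 in; section modulus (unit throat) S = 2 × L²/6 = 18.75 in².
Direct shear f_v = P/L_w = 34.9/15 = 2.327 kip/in.
Moment M = P × e = 34.9 × 12 = 418.8 kip·in; bending f_b = M/S = 22.34 kip/in.
f_max = √(f_v² + f_b²) = √(2.327² + 22.34²) = 22.46 kip/in.
φr_n = 0.75 × 0.6 × 80 × (0.707 × 0.75) = 19.09 kip/in → NOT adequate.

f_max ≈ 22.5 kip/in; NOT adequate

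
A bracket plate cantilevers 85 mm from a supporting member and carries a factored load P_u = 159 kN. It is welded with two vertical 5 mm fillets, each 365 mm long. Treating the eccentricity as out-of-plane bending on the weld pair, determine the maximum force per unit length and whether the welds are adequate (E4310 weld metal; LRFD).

f_max ≈ 374 N/mm; adequate

E43XX → F_EXX = 430 MPa.
L_w = 2 × 365 = 730 mm; section modulus (unit throat) S = 2 × L²/6 = 44410 mm².
Direct shear f_v = P/L_w = 159×10³/730 = 217.8 N/mm.
Moment M = P × e = 159×10³ × 85 = 13515000 N·mm; bending f_b = M/S = 304.3 N/mm.
f_max = √(f_v² + f_b²) = √(217.8² + 304.3²) = 374.2 N/mm.
φr_n = 0.75 × 0.6 × 430 × (0.707 × 5) = 684 N/mm → adequate.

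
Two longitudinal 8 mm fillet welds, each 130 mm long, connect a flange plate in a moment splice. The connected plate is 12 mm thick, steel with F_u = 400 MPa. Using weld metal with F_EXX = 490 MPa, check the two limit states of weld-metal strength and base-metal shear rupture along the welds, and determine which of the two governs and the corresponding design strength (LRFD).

φR_n ≈ 324 kN (weld metal governs)

t_e = 0.707 × 8 = 5.656 mm; L = 260 mm.
Weld metal: φR_n = 0.75 × 0.6 × 490 × 5.656 × 260 × 10⁻³ = 324.3 kN.
Base metal (shear rupture): φR_n = 0.75 × 0.6 × 400 × 12 × 260 × 10⁻³ = 561.6 kN.
Governing: weld metal.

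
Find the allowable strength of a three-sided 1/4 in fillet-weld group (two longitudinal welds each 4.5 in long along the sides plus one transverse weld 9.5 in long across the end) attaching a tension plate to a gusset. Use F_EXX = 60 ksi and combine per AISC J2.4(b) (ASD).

t_e = 0.707 × 0.25 = 0.1767 in.
R_nwl = 0.6 × 60 × 0.1767 × 9 = 57.27 kip (longitudinal, 2 welds).
R_nwt = 0.6 × 60 × 0.1767 × 9.5 = 60.45 kip (transverse, base value).
(i) R_nwl + R_nwt = 117.7 kip; (ii) 0.85 R_nwl + 1.5 R_nwt = 139.3 kip.
R_n = max = 139.3 kip [governs: (ii)]; R_n/Ω = 69.67 kip.

R_n/Ω ≈ 69.7 kip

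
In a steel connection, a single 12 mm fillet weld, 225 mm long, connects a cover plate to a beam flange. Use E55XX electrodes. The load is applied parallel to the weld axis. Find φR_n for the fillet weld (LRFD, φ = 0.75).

E55XX → F_EXX = 550 MPa.
Effective throat t_e = 0.707 × 12 = 8.484 mm.
Total length L = 225 mm; A_we = 8.484 × 225 = 1909 mm².
F_nw = 0.6 F_EXX = 0.6 × 550 = 330 MPa.
φR_n = 0.75 × 330 × 1909 × 10⁻³ = 472.5 kN.

φR_n ≈ 472 kN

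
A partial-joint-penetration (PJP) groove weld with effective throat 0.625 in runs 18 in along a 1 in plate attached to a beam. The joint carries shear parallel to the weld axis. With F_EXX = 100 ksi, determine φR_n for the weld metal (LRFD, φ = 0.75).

φR_n ≈ 506 kip

Effective throat (given) t_e = 0.625 in.
A_we = 0.625 × 18 = 11.25 in².
F_nw = 0.6 F_EXX = 60 ksi.
φR_n = 0.75 × 60 × 11.25 = 506.2 kip.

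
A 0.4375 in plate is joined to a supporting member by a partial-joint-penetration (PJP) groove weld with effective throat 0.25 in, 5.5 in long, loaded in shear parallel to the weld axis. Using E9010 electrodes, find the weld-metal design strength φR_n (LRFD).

E90XX → F_EXX = 90 ksi.
Effective throat (given) t_e = 0.25 in.
A_we = 0.25 × 5.5 = 1.375 in².
F_nw = 0.6 F_EXX = 54 ksi.
φR_n = 0.75 × 54 × 1.375 = 55.69 kips.

φR_n ≈ 55.7 kips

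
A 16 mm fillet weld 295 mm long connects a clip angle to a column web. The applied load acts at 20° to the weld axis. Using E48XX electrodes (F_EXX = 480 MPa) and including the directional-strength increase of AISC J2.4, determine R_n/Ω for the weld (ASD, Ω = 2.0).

R_n/Ω ≈ 529 kN

t_e = 0.707 × 16 = 11.31 mm; A_we = 11.31 × 295 = 3337 mm².
Directional factor: 1.0 + 0.5 sin^1.5(20°) = 1.1.
F_nw = 0.6 × 480 × 1.1 = 316.8 MPa.
R_n/Ω = (316.8 × 3337) / 2.0 × 10⁻³ = 528.6 kN.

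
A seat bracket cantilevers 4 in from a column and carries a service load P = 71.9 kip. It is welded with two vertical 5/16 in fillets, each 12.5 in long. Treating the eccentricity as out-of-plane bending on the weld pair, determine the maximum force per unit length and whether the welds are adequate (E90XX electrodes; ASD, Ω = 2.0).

E90XX → F_EXX = 90 ksi.
L_w = 2 × 12.5 = 25 in; section modulus (unit throat) S = 2 × L²/6 = 52.08 in².
Direct shear f_v = P/L_w = 71.9/25 = 2.876 kip/in.
Moment M = P × e = 71.9 × 4 = 287.6 kip·in; bending f_b = M/S = 5.522 kip/in.
f_max = √(f_v² + f_b²) = √(2.876² + 5.522²) = 6.226 kip/in.
r_n/Ω = (1/2.0) × 0.6 × 90 × (0.707 × 0.3125) = 5.965 kip/in → NOT adequate.

f_max ≈ 6.23 kip/in; NOT adequate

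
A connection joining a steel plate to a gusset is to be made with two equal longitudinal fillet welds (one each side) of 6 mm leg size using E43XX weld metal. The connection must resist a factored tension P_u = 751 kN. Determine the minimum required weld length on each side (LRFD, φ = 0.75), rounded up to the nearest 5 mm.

E43XX → F_EXX = 430 MPa.
Throat t_e = 0.707 × 6 = 4.242 mm.
φr_n = 0.75 × 0.6 × 430 × 4.242 × 10⁻³ = 0.8208 kN/mm.
L_req = P_u / φr_n = 751 / 0.8208 = 914.9 mm total.
Per side: 914.9 / 2 = 457.5 mm.
Round up → use L = 460 mm on each side.

L = 460 mm on each side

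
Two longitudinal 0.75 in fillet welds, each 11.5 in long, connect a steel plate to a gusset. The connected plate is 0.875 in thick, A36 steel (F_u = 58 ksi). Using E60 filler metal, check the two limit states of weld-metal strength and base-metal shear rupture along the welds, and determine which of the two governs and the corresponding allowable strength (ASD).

R_n/Ω ≈ 220 kips (weld metal governs)

E60XX → F_EXX = 60 ksi.
t_e = 0.707 × 0.75 = 0.5302 in; L = 23 in.
Weld metal: R_n/Ω = (1/2.0) × 0.6 × 60 × 0.5302 × 23 = 219.5 kips.
Base metal (shear rupture): R_n/Ω = (1/2.0) × 0.6 × 58 × 0.875 × 23 = 350.2 kips.
Governing: weld metal.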